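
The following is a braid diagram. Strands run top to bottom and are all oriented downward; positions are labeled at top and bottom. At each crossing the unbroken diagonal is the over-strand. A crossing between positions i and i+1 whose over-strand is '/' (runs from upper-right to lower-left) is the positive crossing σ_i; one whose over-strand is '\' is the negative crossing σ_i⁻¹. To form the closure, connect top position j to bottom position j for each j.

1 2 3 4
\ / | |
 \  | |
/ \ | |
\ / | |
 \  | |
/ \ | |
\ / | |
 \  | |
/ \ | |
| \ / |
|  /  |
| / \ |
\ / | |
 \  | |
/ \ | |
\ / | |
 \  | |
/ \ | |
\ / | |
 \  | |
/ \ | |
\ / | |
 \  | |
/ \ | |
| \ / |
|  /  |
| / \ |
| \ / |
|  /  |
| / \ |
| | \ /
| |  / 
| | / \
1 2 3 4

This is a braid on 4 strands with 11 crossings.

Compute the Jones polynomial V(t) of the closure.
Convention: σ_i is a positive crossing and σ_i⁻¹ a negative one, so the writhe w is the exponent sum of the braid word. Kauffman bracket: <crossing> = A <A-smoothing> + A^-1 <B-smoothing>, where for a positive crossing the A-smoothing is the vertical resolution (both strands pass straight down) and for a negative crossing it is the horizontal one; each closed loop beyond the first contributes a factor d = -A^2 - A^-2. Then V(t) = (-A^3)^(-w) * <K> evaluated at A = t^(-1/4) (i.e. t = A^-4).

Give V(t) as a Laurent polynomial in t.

Reading the diagram top to bottom ('/'-over between positions i,i+1 = s_i, '\'-over = s_i^-1): braid word = s1^-1 s1^-1 s1^-1 s2 s1^-1 s1^-1 s1^-1 s1^-1 s2 s2 s3.
The presented braid s1^-1 s1^-1 s1^-1 s2 s1^-1 s1^-1 s1^-1 s1^-1 s2 s2 s3 on 4 strands reduces by inverse Markov moves (closure unchanged at each step):
  Destabilize: the word has the form β·s3 where s3 occurs only as the final letter (β ∈ B_3); drop it and the last strand → 3 strands.
Reduced to β = s1^-1 s1^-1 s1^-1 s2 s1^-1 s1^-1 s1^-1 s1^-1 s2 s2 on 3 strands, 10 crossings.
Compute on β:
Braid: s1^-1 s1^-1 s1^-1 s2 s1^-1 s1^-1 s1^-1 s1^-1 s2 s2 on 3 strands, 10 crossings.
Writhe w = (#positive) - (#negative) = 3 - 7 = -4.
State-sum expansion of <K>. There are 2^10 = 1024 states.
For each crossing: s=0 is the vertical smoothing, s=1 horizontal. Crossing k contributes A^(sign_k * (1 - 2*s_k)); loop factor d = -A^2 - A^-2.
Tabulate the states by total A-exponent and number of loops L (A-exp: L × count):
  A^10: L=8 ×1
  A^8: L=7 ×10
  A^6: L=6 ×44, L=8 ×1
  A^4: L=5 ×112, L=7 ×8
  A^2: L=4 ×182, L=6 ×28
  A^0: L=3 ×194, L=5 ×58
  A^-2: L=2 ×130, L=4 ×79, L=6 ×1
  A^-4: L=1 ×45, L=3 ×70, L=5 ×5
  A^-6: L=2 ×36, L=4 ×9
  A^-8: L=3 ×10
  A^-10: L=4 ×1
Each group contributes A^e * Σ count * d^(L-1):
Powers of d = -A^2 - A^-2: d^2 = A^4 + 2 + A^-4; d^3 = -A^6 - 3*A^2 - 3*A^-2 - A^-6; d^4 = A^8 + 4*A^4 + 6 + 4*A^-4 + A^-8; d^5 = -A^10 - 5*A^6 - 10*A^2 - 10*A^-2 - 5*A^-6 - A^-10; d^6 = A^12 + 6*A^8 + 15*A^4 + 20 + 15*A^-4 + 6*A^-8 + A^-12; d^7 = -A^14 - 7*A^10 - 21*A^6 - 35*A^2 - 35*A^-2 - 21*A^-6 - 7*A^-10 - A^-14.
  A^10 * (d^7) = -A^24 - 7*A^20 - 21*A^16 - 35*A^12 - 35*A^8 - 21*A^4 - 7 - A^-4
  A^8 * (10*d^6) = 10*A^20 + 60*A^16 + 150*A^12 + 200*A^8 + 150*A^4 + 60 + 10*A^-4
  A^6 * (44*d^5 + d^7) = -A^20 - 51*A^16 - 241*A^12 - 475*A^8 - 475*A^4 - 241 - 51*A^-4 - A^-8
  A^4 * (112*d^4 + 8*d^6) = 8*A^16 + 160*A^12 + 568*A^8 + 832*A^4 + 568 + 160*A^-4 + 8*A^-8
  A^2 * (182*d^3 + 28*d^5) = -28*A^12 - 322*A^8 - 826*A^4 - 826 - 322*A^-4 - 28*A^-8
  A^0 * (194*d^2 + 58*d^4) = 58*A^8 + 426*A^4 + 736 + 426*A^-4 + 58*A^-8
  A^-2 * (130*d + 79*d^3 + d^5) = -A^8 - 84*A^4 - 377 - 377*A^-4 - 84*A^-8 - A^-12
  A^-4 * (45 + 70*d^2 + 5*d^4) = 5*A^4 + 90 + 215*A^-4 + 90*A^-8 + 5*A^-12
  A^-6 * (36*d + 9*d^3) = -9 - 63*A^-4 - 63*A^-8 - 9*A^-12
  A^-8 * (10*d^2) = 10*A^-4 + 20*A^-8 + 10*A^-12
  A^-10 * (d^3) = -A^-4 - 3*A^-8 - 3*A^-12 - A^-16
Summing the groups: <K> = -A^24 + 2*A^20 - 4*A^16 + 6*A^12 - 7*A^8 + 7*A^4 - 6 + 6*A^-4 - 3*A^-8 + 2*A^-12 - A^-16
Normalise by the writhe: (-A^3)^(-w) = (-A^3)^(4) = A^12, so f(A) = A^12 * <K> = -A^36 + 2*A^32 - 4*A^28 + 6*A^24 - 7*A^20 + 7*A^16 - 6*A^12 + 6*A^8 - 3*A^4 + 2 - A^-4.
Substitute A = t^(-1/4), i.e. A^e → t^(-e/4): V(t) = -t + 2 - 3*t^-1 + 6*t^-2 - 6*t^-3 + 7*t^-4 - 7*t^-5 + 6*t^-6 - 4*t^-7 + 2*t^-8 - t^-9

Answer: -t + 2 - 3*t^-1 + 6*t^-2 - 6*t^-3 + 7*t^-4 - 7*t^-5 + 6*t^-6 - 4*t^-7 + 2*t^-8 - t^-9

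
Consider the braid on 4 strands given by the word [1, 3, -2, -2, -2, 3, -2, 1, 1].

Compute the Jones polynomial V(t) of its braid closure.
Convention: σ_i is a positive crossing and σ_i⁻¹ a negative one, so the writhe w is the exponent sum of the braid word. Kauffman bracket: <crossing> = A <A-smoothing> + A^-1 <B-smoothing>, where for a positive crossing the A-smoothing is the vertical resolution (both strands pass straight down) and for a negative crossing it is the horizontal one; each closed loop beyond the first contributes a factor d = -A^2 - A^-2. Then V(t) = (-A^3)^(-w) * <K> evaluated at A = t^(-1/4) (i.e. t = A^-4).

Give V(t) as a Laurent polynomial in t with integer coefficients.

Braid: s1 s3 s2^-1 s2^-1 s2^-1 s3 s2^-1 s1 s1 on 4 strands, 9 crossings.
Writhe w = (#positive) - (#negative) = 5 - 4 = 1.
State-sum expansion of <K>. There are 2^9 = 512 states.
Each crossing splits two ways (0=vertical, 1=horizontal). The state's weight is A^(#A-smoothings - #B-smoothings) * d^(loops - 1).
Tabulate the states by total A-exponent and number of loops L (A-exp: L × count):
  A^9: L=6 ×1
  A^7: L=5 ×9
  A^5: L=4 ×33, L=6 ×3
  A^3: L=3 ×64, L=5 ×19, L=7 ×1
  A^1: L=2 ×68, L=4 ×52, L=6 ×6
  A^-1: L=1 ×33, L=3 ×75, L=5 ×18
  A^-3: L=2 ×51, L=4 ×32, L=6 ×1
  A^-5: L=3 ×32, L=5 ×4
  A^-7: L=4 ×9
  A^-9: L=5 ×1
Each group contributes A^e * Σ count * d^(L-1):
Powers of d = -A^2 - A^-2: d^2 = A^4 + 2 + A^-4; d^3 = -A^6 - 3*A^2 - 3*A^-2 - A^-6; d^4 = A^8 + 4*A^4 + 6 + 4*A^-4 + A^-8; d^5 = -A^10 - 5*A^6 - 10*A^2 - 10*A^-2 - 5*A^-6 - A^-10; d^6 = A^12 + 6*A^8 + 15*A^4 + 20 + 15*A^-4 + 6*A^-8 + A^-12.
  A^9 * (d^5) = -A^19 - 5*A^15 - 10*A^11 - 10*A^7 - 5*A^3 - A^-1
  A^7 * (9*d^4) = 9*A^15 + 36*A^11 + 54*A^7 + 36*A^3 + 9*A^-1
  A^5 * (33*d^3 + 3*d^5) = -3*A^15 - 48*A^11 - 129*A^7 - 129*A^3 - 48*A^-1 - 3*A^-5
  A^3 * (64*d^2 + 19*d^4 + d^6) = A^15 + 25*A^11 + 155*A^7 + 262*A^3 + 155*A^-1 + 25*A^-5 + A^-9
  A^1 * (68*d + 52*d^3 + 6*d^5) = -6*A^11 - 82*A^7 - 284*A^3 - 284*A^-1 - 82*A^-5 - 6*A^-9
  A^-1 * (33 + 75*d^2 + 18*d^4) = 18*A^7 + 147*A^3 + 291*A^-1 + 147*A^-5 + 18*A^-9
  A^-3 * (51*d + 32*d^3 + d^5) = -A^7 - 37*A^3 - 157*A^-1 - 157*A^-5 - 37*A^-9 - A^-13
  A^-5 * (32*d^2 + 4*d^4) = 4*A^3 + 48*A^-1 + 88*A^-5 + 48*A^-9 + 4*A^-13
  A^-7 * (9*d^3) = -9*A^-1 - 27*A^-5 - 27*A^-9 - 9*A^-13
  A^-9 * (d^4) = A^-1 + 4*A^-5 + 6*A^-9 + 4*A^-13 + A^-17
Summing the groups: <K> = -A^19 + 2*A^15 - 3*A^11 + 5*A^7 - 6*A^3 + 5*A^-1 - 5*A^-5 + 3*A^-9 - 2*A^-13 + A^-17
Normalise by the writhe: (-A^3)^(-w) = (-A^3)^(-1) = -A^-3, so f(A) = -A^-3 * <K> = A^16 - 2*A^12 + 3*A^8 - 5*A^4 + 6 - 5*A^-4 + 5*A^-8 - 3*A^-12 + 2*A^-16 - A^-20.
Substitute A = t^(-1/4), i.e. A^e → t^(-e/4): V(t) = -t^5 + 2*t^4 - 3*t^3 + 5*t^2 - 5*t + 6 - 5*t^-1 + 3*t^-2 - 2*t^-3 + t^-4

Answer: -t^5 + 2*t^4 - 3*t^3 + 5*t^2 - 5*t + 6 - 5*t^-1 + 3*t^-2 - 2*t^-3 + t^-4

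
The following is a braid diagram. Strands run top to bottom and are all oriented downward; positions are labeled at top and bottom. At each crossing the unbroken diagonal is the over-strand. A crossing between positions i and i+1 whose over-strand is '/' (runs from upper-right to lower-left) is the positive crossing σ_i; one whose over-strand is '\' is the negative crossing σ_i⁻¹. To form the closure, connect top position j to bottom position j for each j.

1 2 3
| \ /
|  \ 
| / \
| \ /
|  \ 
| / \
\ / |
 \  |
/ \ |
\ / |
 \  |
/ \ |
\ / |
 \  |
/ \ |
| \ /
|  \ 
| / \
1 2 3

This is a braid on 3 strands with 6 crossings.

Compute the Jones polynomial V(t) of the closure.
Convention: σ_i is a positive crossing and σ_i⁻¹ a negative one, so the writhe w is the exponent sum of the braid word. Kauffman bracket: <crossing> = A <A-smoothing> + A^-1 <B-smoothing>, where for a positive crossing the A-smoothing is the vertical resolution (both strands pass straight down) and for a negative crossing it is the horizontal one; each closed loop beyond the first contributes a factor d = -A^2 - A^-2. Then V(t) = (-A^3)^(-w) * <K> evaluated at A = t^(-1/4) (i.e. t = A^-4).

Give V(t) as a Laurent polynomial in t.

Reading the diagram top to bottom ('/'-over between positions i,i+1 = s_i, '\'-over = s_i^-1): braid word = s2^-1 s2^-1 s1^-1 s1^-1 s1^-1 s2^-1.
Braid: s2^-1 s2^-1 s1^-1 s1^-1 s1^-1 s2^-1 on 3 strands, 6 crossings.
Writhe w = (#positive) - (#negative) = 0 - 6 = -6.
State-sum expansion of <K>. There are 2^6 = 64 states.
For each crossing: s=0 is the vertical smoothing, s=1 horizontal. Crossing k contributes A^(sign_k * (1 - 2*s_k)); loop factor d = -A^2 - A^-2.
Tabulate the states by total A-exponent and number of loops L (A-exp: L × count):
  A^6: L=5 ×1
  A^4: L=4 ×6
  A^2: L=3 ×15
  A^0: L=2 ×18, L=4 ×2
  A^-2: L=1 ×9, L=3 ×6
  A^-4: L=2 ×6
  A^-6: L=3 ×1
Each group contributes A^e * Σ count * d^(L-1):
Powers of d = -A^2 - A^-2: d^2 = A^4 + 2 + A^-4; d^3 = -A^6 - 3*A^2 - 3*A^-2 - A^-6; d^4 = A^8 + 4*A^4 + 6 + 4*A^-4 + A^-8.
  A^6 * (d^4) = A^14 + 4*A^10 + 6*A^6 + 4*A^2 + A^-2
  A^4 * (6*d^3) = -6*A^10 - 18*A^6 - 18*A^2 - 6*A^-2
  A^2 * (15*d^2) = 15*A^6 + 30*A^2 + 15*A^-2
  A^0 * (18*d + 2*d^3) = -2*A^6 - 24*A^2 - 24*A^-2 - 2*A^-6
  A^-2 * (9 + 6*d^2) = 6*A^2 + 21*A^-2 + 6*A^-6
  A^-4 * (6*d) = -6*A^-2 - 6*A^-6
  A^-6 * (d^2) = A^-2 + 2*A^-6 + A^-10
Summing the groups: <K> = A^14 - 2*A^10 + A^6 - 2*A^2 + 2*A^-2 + A^-10
Normalise by the writhe: (-A^3)^(-w) = (-A^3)^(6) = A^18, so f(A) = A^18 * <K> = A^32 - 2*A^28 + A^24 - 2*A^20 + 2*A^16 + A^8.
Substitute A = t^(-1/4), i.e. A^e → t^(-e/4): V(t) = t^-2 + 2*t^-4 - 2*t^-5 + t^-6 - 2*t^-7 + t^-8

Answer: t^-2 + 2*t^-4 - 2*t^-5 + t^-6 - 2*t^-7 + t^-8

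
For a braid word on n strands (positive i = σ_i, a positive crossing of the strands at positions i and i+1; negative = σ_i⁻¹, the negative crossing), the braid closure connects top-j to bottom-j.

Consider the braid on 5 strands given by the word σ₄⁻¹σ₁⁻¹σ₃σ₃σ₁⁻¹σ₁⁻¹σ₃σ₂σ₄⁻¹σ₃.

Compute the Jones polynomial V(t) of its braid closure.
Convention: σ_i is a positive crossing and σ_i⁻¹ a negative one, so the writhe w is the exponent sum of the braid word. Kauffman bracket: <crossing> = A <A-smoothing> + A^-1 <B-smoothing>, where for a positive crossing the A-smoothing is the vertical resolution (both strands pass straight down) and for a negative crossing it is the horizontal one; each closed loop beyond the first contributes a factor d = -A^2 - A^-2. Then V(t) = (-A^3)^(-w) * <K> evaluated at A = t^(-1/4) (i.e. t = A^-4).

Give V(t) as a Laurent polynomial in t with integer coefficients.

t^4 - 2*t^3 + 3*t^2 - 5*t + 6 - 5*t^-1 + 5*t^-2 - 3*t^-3 + 2*t^-4 - t^-5

Derivation:
Braid: s4^-1 s1^-1 s3 s3 s1^-1 s1^-1 s3 s2 s4^-1 s3 on 5 strands, 10 crossings.
Writhe w = (#positive) - (#negative) = 5 - 5 = 0.
State-sum expansion of <K>. There are 2^10 = 1024 states.
Smooth each crossing (0=||, 1=⌣⌢); contribution A^(Σ sign_k(1-2s_k)) * d^(L-1).
Tabulate the states by total A-exponent and number of loops L (A-exp: L × count):
  A^10: L=6 ×1
  A^8: L=5 ×10
  A^6: L=4 ×41, L=6 ×4
  A^4: L=3 ×83, L=5 ×36, L=7 ×1
  A^2: L=2 ×84, L=4 ×107, L=6 ×19
  A^0: L=1 ×33, L=3 ×143, L=5 ×70, L=7 ×6
  A^-2: L=2 ×68, L=4 ×116, L=6 ×25, L=8 ×1
  A^-4: L=3 ×64, L=5 ×52, L=7 ×4
  A^-6: L=4 ×33, L=6 ×12
  A^-8: L=5 ×9, L=7 ×1
  A^-10: L=6 ×1
Each group contributes A^e * Σ count * d^(L-1):
Powers of d = -A^2 - A^-2: d^2 = A^4 + 2 + A^-4; d^3 = -A^6 - 3*A^2 - 3*A^-2 - A^-6; d^4 = A^8 + 4*A^4 + 6 + 4*A^-4 + A^-8; d^5 = -A^10 - 5*A^6 - 10*A^2 - 10*A^-2 - 5*A^-6 - A^-10; d^6 = A^12 + 6*A^8 + 15*A^4 + 20 + 15*A^-4 + 6*A^-8 + A^-12; d^7 = -A^14 - 7*A^10 - 21*A^6 - 35*A^2 - 35*A^-2 - 21*A^-6 - 7*A^-10 - A^-14.
  A^10 * (d^5) = -A^20 - 5*A^16 - 10*A^12 - 10*A^8 - 5*A^4 - 1
  A^8 * (10*d^4) = 10*A^16 + 40*A^12 + 60*A^8 + 40*A^4 + 10
  A^6 * (41*d^3 + 4*d^5) = -4*A^16 - 61*A^12 - 163*A^8 - 163*A^4 - 61 - 4*A^-4
  A^4 * (83*d^2 + 36*d^4 + d^6) = A^16 + 42*A^12 + 242*A^8 + 402*A^4 + 242 + 42*A^-4 + A^-8
  A^2 * (84*d + 107*d^3 + 19*d^5) = -19*A^12 - 202*A^8 - 595*A^4 - 595 - 202*A^-4 - 19*A^-8
  A^0 * (33 + 143*d^2 + 70*d^4 + 6*d^6) = 6*A^12 + 106*A^8 + 513*A^4 + 859 + 513*A^-4 + 106*A^-8 + 6*A^-12
  A^-2 * (68*d + 116*d^3 + 25*d^5 + d^7) = -A^12 - 32*A^8 - 262*A^4 - 701 - 701*A^-4 - 262*A^-8 - 32*A^-12 - A^-16
  A^-4 * (64*d^2 + 52*d^4 + 4*d^6) = 4*A^8 + 76*A^4 + 332 + 520*A^-4 + 332*A^-8 + 76*A^-12 + 4*A^-16
  A^-6 * (33*d^3 + 12*d^5) = -12*A^4 - 93 - 219*A^-4 - 219*A^-8 - 93*A^-12 - 12*A^-16
  A^-8 * (9*d^4 + d^6) = A^4 + 15 + 51*A^-4 + 74*A^-8 + 51*A^-12 + 15*A^-16 + A^-20
  A^-10 * (d^5) = -1 - 5*A^-4 - 10*A^-8 - 10*A^-12 - 5*A^-16 - A^-20
Summing the groups: <K> = -A^20 + 2*A^16 - 3*A^12 + 5*A^8 - 5*A^4 + 6 - 5*A^-4 + 3*A^-8 - 2*A^-12 + A^-16
Normalise by the writhe: (-A^3)^(-w) = (-A^3)^(0) = 1, so f(A) = 1 * <K> = -A^20 + 2*A^16 - 3*A^12 + 5*A^8 - 5*A^4 + 6 - 5*A^-4 + 3*A^-8 - 2*A^-12 + A^-16.
Substitute A = t^(-1/4), i.e. A^e → t^(-e/4): V(t) = t^4 - 2*t^3 + 3*t^2 - 5*t + 6 - 5*t^-1 + 5*t^-2 - 3*t^-3 + 2*t^-4 - t^-5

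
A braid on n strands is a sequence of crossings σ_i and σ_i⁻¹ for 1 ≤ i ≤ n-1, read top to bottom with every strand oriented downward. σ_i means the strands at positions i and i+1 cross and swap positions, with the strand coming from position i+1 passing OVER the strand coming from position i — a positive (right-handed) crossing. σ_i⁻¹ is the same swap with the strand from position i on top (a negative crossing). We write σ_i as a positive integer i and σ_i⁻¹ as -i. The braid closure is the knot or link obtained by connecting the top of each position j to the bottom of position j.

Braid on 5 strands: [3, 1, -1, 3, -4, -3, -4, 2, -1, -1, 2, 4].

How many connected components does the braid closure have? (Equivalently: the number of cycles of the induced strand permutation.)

Track the strand permutation on 5 strands, starting from identity.
  step 1: s3 swaps positions 3,4 -> [1 2 4 3 5]
  step 2: s1 swaps positions 1,2 -> [2 1 4 3 5]
  step 3: s1^-1 swaps positions 1,2 -> [1 2 4 3 5]
  step 4: s3 swaps positions 3,4 -> [1 2 3 4 5]
  step 5: s4^-1 swaps positions 4,5 -> [1 2 3 5 4]
  step 6: s3^-1 swaps positions 3,4 -> [1 2 5 3 4]
  step 7: s4^-1 swaps positions 4,5 -> [1 2 5 4 3]
  step 8: s2 swaps positions 2,3 -> [1 5 2 4 3]
  step 9: s1^-1 swaps positions 1,2 -> [5 1 2 4 3]
  step 10: s1^-1 swaps positions 1,2 -> [1 5 2 4 3]
  step 11: s2 swaps positions 2,3 -> [1 2 5 4 3]
  step 12: s4 swaps positions 4,5 -> [1 2 5 3 4]
Final permutation (position -> original strand): [1 2 5 3 4]
Closure components = cycle count of this permutation = 3.

Answer: 3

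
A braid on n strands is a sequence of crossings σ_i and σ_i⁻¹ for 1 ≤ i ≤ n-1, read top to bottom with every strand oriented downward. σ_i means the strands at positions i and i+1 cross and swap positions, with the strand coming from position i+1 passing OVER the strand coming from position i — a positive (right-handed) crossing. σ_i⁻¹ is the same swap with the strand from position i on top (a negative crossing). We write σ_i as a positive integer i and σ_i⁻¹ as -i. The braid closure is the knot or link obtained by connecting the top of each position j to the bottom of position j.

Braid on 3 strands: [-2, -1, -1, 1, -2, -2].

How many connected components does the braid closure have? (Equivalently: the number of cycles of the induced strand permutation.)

1

Derivation:
Track the strand permutation on 3 strands, starting from identity.
  step 1: s2^-1 swaps positions 2,3 -> [1 3 2]
  step 2: s1^-1 swaps positions 1,2 -> [3 1 2]
  step 3: s1^-1 swaps positions 1,2 -> [1 3 2]
  step 4: s1 swaps positions 1,2 -> [3 1 2]
  step 5: s2^-1 swaps positions 2,3 -> [3 2 1]
  step 6: s2^-1 swaps positions 2,3 -> [3 1 2]
Final permutation (position -> original strand): [3 1 2]
Closure components = cycle count of this permutation = 1.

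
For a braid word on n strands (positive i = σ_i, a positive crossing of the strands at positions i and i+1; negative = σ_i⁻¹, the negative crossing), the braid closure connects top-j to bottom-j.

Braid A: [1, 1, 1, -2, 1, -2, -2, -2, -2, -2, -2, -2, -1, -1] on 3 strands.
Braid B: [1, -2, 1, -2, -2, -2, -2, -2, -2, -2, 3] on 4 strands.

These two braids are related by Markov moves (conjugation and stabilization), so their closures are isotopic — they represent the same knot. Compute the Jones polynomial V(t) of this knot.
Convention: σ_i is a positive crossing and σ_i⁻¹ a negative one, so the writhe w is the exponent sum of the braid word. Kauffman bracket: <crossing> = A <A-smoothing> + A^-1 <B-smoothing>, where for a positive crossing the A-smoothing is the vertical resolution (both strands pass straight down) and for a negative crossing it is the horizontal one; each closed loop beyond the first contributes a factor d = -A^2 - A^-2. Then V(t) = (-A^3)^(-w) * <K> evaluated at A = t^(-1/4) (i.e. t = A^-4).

t^-1 - t^-2 + 2*t^-3 - 2*t^-4 + 3*t^-5 - 3*t^-6 + 3*t^-7 - 3*t^-8 + 2*t^-9 - 2*t^-10 + t^-11

Derivation:
Markov-equivalent braids have isotopic closures, hence identical knot invariants. Strip the Markov moves from each word to reach a common short braid β, then compute V(t) once on β.
Braid A: s1 s1 s1 s2^-1 s1 s2^-1 s2^-1 s2^-1 s2^-1 s2^-1 s2^-1 s2^-1 s1^-1 s1^-1 on 3 strands reduces by inverse Markov moves (closure unchanged at each step):
  Deconjugate: the word is γ·β·γ⁻¹ with γ = s1 s1 (prefix) and γ⁻¹ = s1^-1 s1^-1 (suffix); strip both.
Reduced to β = s1 s2^-1 s1 s2^-1 s2^-1 s2^-1 s2^-1 s2^-1 s2^-1 s2^-1 on 3 strands, 10 crossings.
Braid B: s1 s2^-1 s1 s2^-1 s2^-1 s2^-1 s2^-1 s2^-1 s2^-1 s2^-1 s3 on 4 strands reduces by inverse Markov moves (closure unchanged at each step):
  Destabilize: the word has the form β·s3 where s3 occurs only as the final letter (β ∈ B_3); drop it and the last strand → 3 strands.
Reduced to β = s1 s2^-1 s1 s2^-1 s2^-1 s2^-1 s2^-1 s2^-1 s2^-1 s2^-1 on 3 strands, 10 crossings.
Both give the same β = s1 s2^-1 s1 s2^-1 s2^-1 s2^-1 s2^-1 s2^-1 s2^-1 s2^-1 on 3 strands, so one state sum suffices:
Braid: s1 s2^-1 s1 s2^-1 s2^-1 s2^-1 s2^-1 s2^-1 s2^-1 s2^-1 on 3 strands, 10 crossings.
Writhe w = (#positive) - (#negative) = 2 - 8 = -6.
Enumerate smoothing states for the bracket polynomial. There are 2^10 = 1024 states.
For each crossing: s=0 is the vertical smoothing, s=1 horizontal. Crossing k contributes A^(sign_k * (1 - 2*s_k)); loop factor d = -A^2 - A^-2.
Tabulate the states by total A-exponent and number of loops L (A-exp: L × count):
  A^10: L=9 ×1
  A^8: L=8 ×10
  A^6: L=7 ×45
  A^4: L=6 ×119, L=8 ×1
  A^2: L=5 ×203, L=7 ×7
  A^0: L=4 ×231, L=6 ×21
  A^-2: L=3 ×175, L=5 ×35
  A^-4: L=2 ×85, L=4 ×35
  A^-6: L=1 ×23, L=3 ×22
  A^-8: L=2 ×10
  A^-10: L=3 ×1
Each group contributes A^e * Σ count * d^(L-1):
Powers of d = -A^2 - A^-2: d^2 = A^4 + 2 + A^-4; d^3 = -A^6 - 3*A^2 - 3*A^-2 - A^-6; d^4 = A^8 + 4*A^4 + 6 + 4*A^-4 + A^-8; d^5 = -A^10 - 5*A^6 - 10*A^2 - 10*A^-2 - 5*A^-6 - A^-10; d^6 = A^12 + 6*A^8 + 15*A^4 + 20 + 15*A^-4 + 6*A^-8 + A^-12; d^7 = -A^14 - 7*A^10 - 21*A^6 - 35*A^2 - 35*A^-2 - 21*A^-6 - 7*A^-10 - A^-14; d^8 = A^16 + 8*A^12 + 28*A^8 + 56*A^4 + 70 + 56*A^-4 + 28*A^-8 + 8*A^-12 + A^-16.
  A^10 * (d^8) = A^26 + 8*A^22 + 28*A^18 + 56*A^14 + 70*A^10 + 56*A^6 + 28*A^2 + 8*A^-2 + A^-6
  A^8 * (10*d^7) = -10*A^22 - 70*A^18 - 210*A^14 - 350*A^10 - 350*A^6 - 210*A^2 - 70*A^-2 - 10*A^-6
  A^6 * (45*d^6) = 45*A^18 + 270*A^14 + 675*A^10 + 900*A^6 + 675*A^2 + 270*A^-2 + 45*A^-6
  A^4 * (119*d^5 + d^7) = -A^18 - 126*A^14 - 616*A^10 - 1225*A^6 - 1225*A^2 - 616*A^-2 - 126*A^-6 - A^-10
  A^2 * (203*d^4 + 7*d^6) = 7*A^14 + 245*A^10 + 917*A^6 + 1358*A^2 + 917*A^-2 + 245*A^-6 + 7*A^-10
  A^0 * (231*d^3 + 21*d^5) = -21*A^10 - 336*A^6 - 903*A^2 - 903*A^-2 - 336*A^-6 - 21*A^-10
  A^-2 * (175*d^2 + 35*d^4) = 35*A^6 + 315*A^2 + 560*A^-2 + 315*A^-6 + 35*A^-10
  A^-4 * (85*d + 35*d^3) = -35*A^2 - 190*A^-2 - 190*A^-6 - 35*A^-10
  A^-6 * (23 + 22*d^2) = 22*A^-2 + 67*A^-6 + 22*A^-10
  A^-8 * (10*d) = -10*A^-6 - 10*A^-10
  A^-10 * (d^2) = A^-6 + 2*A^-10 + A^-14
Summing the groups: <K> = A^26 - 2*A^22 + 2*A^18 - 3*A^14 + 3*A^10 - 3*A^6 + 3*A^2 - 2*A^-2 + 2*A^-6 - A^-10 + A^-14
Normalise by the writhe: (-A^3)^(-w) = (-A^3)^(6) = A^18, so f(A) = A^18 * <K> = A^44 - 2*A^40 + 2*A^36 - 3*A^32 + 3*A^28 - 3*A^24 + 3*A^20 - 2*A^16 + 2*A^12 - A^8 + A^4.
Substitute A = t^(-1/4), i.e. A^e → t^(-e/4): V(t) = t^-1 - t^-2 + 2*t^-3 - 2*t^-4 + 3*t^-5 - 3*t^-6 + 3*t^-7 - 3*t^-8 + 2*t^-9 - 2*t^-10 + t^-11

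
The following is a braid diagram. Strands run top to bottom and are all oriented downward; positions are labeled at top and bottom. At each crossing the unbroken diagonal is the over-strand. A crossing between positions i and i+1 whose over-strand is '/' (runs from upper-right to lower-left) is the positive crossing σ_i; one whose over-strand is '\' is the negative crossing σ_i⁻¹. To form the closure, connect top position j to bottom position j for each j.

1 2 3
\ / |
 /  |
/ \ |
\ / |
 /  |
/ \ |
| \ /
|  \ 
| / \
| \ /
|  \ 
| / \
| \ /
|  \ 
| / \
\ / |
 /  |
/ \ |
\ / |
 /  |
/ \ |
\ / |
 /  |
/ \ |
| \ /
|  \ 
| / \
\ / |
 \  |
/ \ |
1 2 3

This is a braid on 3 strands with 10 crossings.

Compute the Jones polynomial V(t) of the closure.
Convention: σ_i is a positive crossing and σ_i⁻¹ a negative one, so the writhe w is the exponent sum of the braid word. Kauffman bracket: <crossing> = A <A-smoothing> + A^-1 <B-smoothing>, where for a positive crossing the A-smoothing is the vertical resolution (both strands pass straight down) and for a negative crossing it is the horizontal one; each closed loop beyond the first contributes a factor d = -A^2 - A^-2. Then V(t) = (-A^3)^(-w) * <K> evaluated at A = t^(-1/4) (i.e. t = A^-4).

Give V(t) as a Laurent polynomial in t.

t^4 - 2*t^3 + 3*t^2 - 4*t + 5 - 4*t^-1 + 3*t^-2 - 2*t^-3 + t^-4

Derivation:
Reading the diagram top to bottom ('/'-over between positions i,i+1 = s_i, '\'-over = s_i^-1): braid word = s1 s1 s2^-1 s2^-1 s2^-1 s1 s1 s1 s2^-1 s1^-1.
The presented braid s1 s1 s2^-1 s2^-1 s2^-1 s1 s1 s1 s2^-1 s1^-1 on 3 strands reduces by inverse Markov moves (closure unchanged at each step):
  Deconjugate: the word is γ·β·γ⁻¹ with γ = s1 (prefix) and γ⁻¹ = s1^-1 (suffix); strip both.
Reduced to β = s1 s2^-1 s2^-1 s2^-1 s1 s1 s1 s2^-1 on 3 strands, 8 crossings.
Compute on β:
Braid: s1 s2^-1 s2^-1 s2^-1 s1 s1 s1 s2^-1 on 3 strands, 8 crossings.
Writhe w = (#positive) - (#negative) = 4 - 4 = 0.
Computing the Kauffman bracket via state sum. There are 2^8 = 256 states.
For each crossing: s=0 is the vertical smoothing, s=1 horizontal. Crossing k contributes A^(sign_k * (1 - 2*s_k)); loop factor d = -A^2 - A^-2.
Tabulate the states by total A-exponent and number of loops L (A-exp: L × count):
  A^8: L=5 ×1
  A^6: L=4 ×8
  A^4: L=3 ×25, L=5 ×3
  A^2: L=2 ×37, L=4 ×18, L=6 ×1
  A^0: L=1 ×25, L=3 ×37, L=5 ×8
  A^-2: L=2 ×37, L=4 ×18, L=6 ×1
  A^-4: L=3 ×25, L=5 ×3
  A^-6: L=4 ×8
  A^-8: L=5 ×1
Each group contributes A^e * Σ count * d^(L-1):
Powers of d = -A^2 - A^-2: d^2 = A^4 + 2 + A^-4; d^3 = -A^6 - 3*A^2 - 3*A^-2 - A^-6; d^4 = A^8 + 4*A^4 + 6 + 4*A^-4 + A^-8; d^5 = -A^10 - 5*A^6 - 10*A^2 - 10*A^-2 - 5*A^-6 - A^-10.
  A^8 * (d^4) = A^16 + 4*A^12 + 6*A^8 + 4*A^4 + 1
  A^6 * (8*d^3) = -8*A^12 - 24*A^8 - 24*A^4 - 8
  A^4 * (25*d^2 + 3*d^4) = 3*A^12 + 37*A^8 + 68*A^4 + 37 + 3*A^-4
  A^2 * (37*d + 18*d^3 + d^5) = -A^12 - 23*A^8 - 101*A^4 - 101 - 23*A^-4 - A^-8
  A^0 * (25 + 37*d^2 + 8*d^4) = 8*A^8 + 69*A^4 + 147 + 69*A^-4 + 8*A^-8
  A^-2 * (37*d + 18*d^3 + d^5) = -A^8 - 23*A^4 - 101 - 101*A^-4 - 23*A^-8 - A^-12
  A^-4 * (25*d^2 + 3*d^4) = 3*A^4 + 37 + 68*A^-4 + 37*A^-8 + 3*A^-12
  A^-6 * (8*d^3) = -8 - 24*A^-4 - 24*A^-8 - 8*A^-12
  A^-8 * (d^4) = 1 + 4*A^-4 + 6*A^-8 + 4*A^-12 + A^-16
Summing the groups: <K> = A^16 - 2*A^12 + 3*A^8 - 4*A^4 + 5 - 4*A^-4 + 3*A^-8 - 2*A^-12 + A^-16
Normalise by the writhe: (-A^3)^(-w) = (-A^3)^(0) = 1, so f(A) = 1 * <K> = A^16 - 2*A^12 + 3*A^8 - 4*A^4 + 5 - 4*A^-4 + 3*A^-8 - 2*A^-12 + A^-16.
Substitute A = t^(-1/4), i.e. A^e → t^(-e/4): V(t) = t^4 - 2*t^3 + 3*t^2 - 4*t + 5 - 4*t^-1 + 3*t^-2 - 2*t^-3 + t^-4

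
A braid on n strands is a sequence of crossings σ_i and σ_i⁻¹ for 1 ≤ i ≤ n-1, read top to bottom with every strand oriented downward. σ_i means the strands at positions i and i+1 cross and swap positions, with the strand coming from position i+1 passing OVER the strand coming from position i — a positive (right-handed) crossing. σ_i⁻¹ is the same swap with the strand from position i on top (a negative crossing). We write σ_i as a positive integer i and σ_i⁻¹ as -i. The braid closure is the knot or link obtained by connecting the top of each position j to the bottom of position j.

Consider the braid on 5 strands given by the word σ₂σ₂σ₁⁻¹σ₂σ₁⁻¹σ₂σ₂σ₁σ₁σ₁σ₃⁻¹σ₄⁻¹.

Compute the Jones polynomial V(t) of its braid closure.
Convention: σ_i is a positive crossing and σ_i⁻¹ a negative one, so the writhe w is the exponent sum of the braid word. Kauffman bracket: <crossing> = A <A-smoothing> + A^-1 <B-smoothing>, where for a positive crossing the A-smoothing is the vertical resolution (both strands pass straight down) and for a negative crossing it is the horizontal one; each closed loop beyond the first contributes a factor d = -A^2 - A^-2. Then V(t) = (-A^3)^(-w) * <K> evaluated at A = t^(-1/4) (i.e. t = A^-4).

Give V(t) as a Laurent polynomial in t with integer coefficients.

t^10 - 4*t^9 + 6*t^8 - 8*t^7 + 9*t^6 - 8*t^5 + 7*t^4 - 4*t^3 + 2*t^2

Derivation:
The presented braid s2 s2 s1^-1 s2 s1^-1 s2 s2 s1 s1 s1 s3^-1 s4^-1 on 5 strands reduces by inverse Markov moves (closure unchanged at each step):
  Destabilize: the word has the form β·s4^-1 where s4^-1 occurs only as the final letter (β ∈ B_4); drop it and the last strand → 4 strands.
  Destabilize: the word has the form β·s3^-1 where s3^-1 occurs only as the final letter (β ∈ B_3); drop it and the last strand → 3 strands.
Reduced to β = s2 s2 s1^-1 s2 s1^-1 s2 s2 s1 s1 s1 on 3 strands, 10 crossings.
Compute on β:
Braid: s2 s2 s1^-1 s2 s1^-1 s2 s2 s1 s1 s1 on 3 strands, 10 crossings.
Writhe w = (#positive) - (#negative) = 8 - 2 = 6.
Computing the Kauffman bracket via state sum. There are 2^10 = 1024 states.
For each crossing: s=0 is the vertical smoothing, s=1 horizontal. Crossing k contributes A^(sign_k * (1 - 2*s_k)); loop factor d = -A^2 - A^-2.
Tabulate the states by total A-exponent and number of loops L (A-exp: L × count):
  A^10: L=3 ×1
  A^8: L=2 ×7, L=4 ×3
  A^6: L=1 ×14, L=3 ×28, L=5 ×3
  A^4: L=2 ×88, L=4 ×31, L=6 ×1
  A^2: L=1 ×63, L=3 ×133, L=5 ×14
  A^0: L=2 ×159, L=4 ×91, L=6 ×2
  A^-2: L=3 ×180, L=5 ×30
  A^-4: L=4 ×116, L=6 ×4
  A^-6: L=5 ×45
  A^-8: L=6 ×10
  A^-10: L=7 ×1
Each group contributes A^e * Σ count * d^(L-1):
Powers of d = -A^2 - A^-2: d^2 = A^4 + 2 + A^-4; d^3 = -A^6 - 3*A^2 - 3*A^-2 - A^-6; d^4 = A^8 + 4*A^4 + 6 + 4*A^-4 + A^-8; d^5 = -A^10 - 5*A^6 - 10*A^2 - 10*A^-2 - 5*A^-6 - A^-10; d^6 = A^12 + 6*A^8 + 15*A^4 + 20 + 15*A^-4 + 6*A^-8 + A^-12.
  A^10 * (d^2) = A^14 + 2*A^10 + A^6
  A^8 * (7*d + 3*d^3) = -3*A^14 - 16*A^10 - 16*A^6 - 3*A^2
  A^6 * (14 + 28*d^2 + 3*d^4) = 3*A^14 + 40*A^10 + 88*A^6 + 40*A^2 + 3*A^-2
  A^4 * (88*d + 31*d^3 + d^5) = -A^14 - 36*A^10 - 191*A^6 - 191*A^2 - 36*A^-2 - A^-6
  A^2 * (63 + 133*d^2 + 14*d^4) = 14*A^10 + 189*A^6 + 413*A^2 + 189*A^-2 + 14*A^-6
  A^0 * (159*d + 91*d^3 + 2*d^5) = -2*A^10 - 101*A^6 - 452*A^2 - 452*A^-2 - 101*A^-6 - 2*A^-10
  A^-2 * (180*d^2 + 30*d^4) = 30*A^6 + 300*A^2 + 540*A^-2 + 300*A^-6 + 30*A^-10
  A^-4 * (116*d^3 + 4*d^5) = -4*A^6 - 136*A^2 - 388*A^-2 - 388*A^-6 - 136*A^-10 - 4*A^-14
  A^-6 * (45*d^4) = 45*A^2 + 180*A^-2 + 270*A^-6 + 180*A^-10 + 45*A^-14
  A^-8 * (10*d^5) = -10*A^2 - 50*A^-2 - 100*A^-6 - 100*A^-10 - 50*A^-14 - 10*A^-18
  A^-10 * (d^6) = A^2 + 6*A^-2 + 15*A^-6 + 20*A^-10 + 15*A^-14 + 6*A^-18 + A^-22
Summing the groups: <K> = 2*A^10 - 4*A^6 + 7*A^2 - 8*A^-2 + 9*A^-6 - 8*A^-10 + 6*A^-14 - 4*A^-18 + A^-22
Normalise by the writhe: (-A^3)^(-w) = (-A^3)^(-6) = A^-18, so f(A) = A^-18 * <K> = 2*A^-8 - 4*A^-12 + 7*A^-16 - 8*A^-20 + 9*A^-24 - 8*A^-28 + 6*A^-32 - 4*A^-36 + A^-40.
Substitute A = t^(-1/4), i.e. A^e → t^(-e/4): V(t) = t^10 - 4*t^9 + 6*t^8 - 8*t^7 + 9*t^6 - 8*t^5 + 7*t^4 - 4*t^3 + 2*t^2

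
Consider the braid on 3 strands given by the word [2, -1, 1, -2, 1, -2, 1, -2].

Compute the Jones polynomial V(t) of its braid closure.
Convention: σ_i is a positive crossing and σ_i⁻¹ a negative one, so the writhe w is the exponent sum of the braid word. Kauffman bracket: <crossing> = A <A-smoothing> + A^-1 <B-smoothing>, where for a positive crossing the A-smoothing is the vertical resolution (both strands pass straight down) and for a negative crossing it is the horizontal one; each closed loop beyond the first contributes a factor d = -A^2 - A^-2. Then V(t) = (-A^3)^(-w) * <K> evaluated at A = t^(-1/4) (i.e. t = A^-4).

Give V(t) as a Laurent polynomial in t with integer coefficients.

t^2 - t + 1 - t^-1 + t^-2

Derivation:
The presented braid s2 s1^-1 s1 s2^-1 s1 s2^-1 s1 s2^-1 on 3 strands reduces by inverse Markov moves (closure unchanged at each step):
  Deconjugate: the word is γ·β·γ⁻¹ with γ = s2 s1^-1 (prefix) and γ⁻¹ = s1 s2^-1 (suffix); strip both.
Reduced to β = s1 s2^-1 s1 s2^-1 on 3 strands, 4 crossings.
Compute on β:
Braid: s1 s2^-1 s1 s2^-1 on 3 strands, 4 crossings.
Writhe w = (#positive) - (#negative) = 2 - 2 = 0.
Enumerate smoothing states for the bracket polynomial. There are 2^4 = 16 states.
For each crossing: s=0 is the vertical smoothing, s=1 horizontal. Crossing k contributes A^(sign_k * (1 - 2*s_k)); loop factor d = -A^2 - A^-2.
  state 0000: A-exp=+0, loops=3, term = A^0 * d^2
  state 0001: A-exp=+2, loops=2, term = A^2 * d^1
  state 0010: A-exp=-2, loops=2, term = A^-2 * d^1
  state 0011: A-exp=+0, loops=1, term = A^0 * d^0
  state 0100: A-exp=+2, loops=2, term = A^2 * d^1
  state 0101: A-exp=+4, loops=3, term = A^4 * d^2
  state 0110: A-exp=+0, loops=1, term = A^0 * d^0
  state 0111: A-exp=+2, loops=2, term = A^2 * d^1
  state 1000: A-exp=-2, loops=2, term = A^-2 * d^1
  state 1001: A-exp=+0, loops=1, term = A^0 * d^0
  state 1010: A-exp=-4, loops=3, term = A^-4 * d^2
  state 1011: A-exp=-2, loops=2, term = A^-2 * d^1
  state 1100: A-exp=+0, loops=1, term = A^0 * d^0
  state 1101: A-exp=+2, loops=2, term = A^2 * d^1
  state 1110: A-exp=-2, loops=2, term = A^-2 * d^1
  state 1111: A-exp=+0, loops=1, term = A^0 * d^0
Collect the terms by A-exponent (count of states per loop number):
Powers of d = -A^2 - A^-2: d^2 = A^4 + 2 + A^-4.
  A^4 * (d^2) = A^8 + 2*A^4 + 1
  A^2 * (4*d) = -4*A^4 - 4
  A^0 * (5 + d^2) = A^4 + 7 + A^-4
  A^-2 * (4*d) = -4 - 4*A^-4
  A^-4 * (d^2) = 1 + 2*A^-4 + A^-8
Summing the groups: <K> = A^8 - A^4 + 1 - A^-4 + A^-8
Normalise by the writhe: (-A^3)^(-w) = (-A^3)^(0) = 1, so f(A) = 1 * <K> = A^8 - A^4 + 1 - A^-4 + A^-8.
Substitute A = t^(-1/4), i.e. A^e → t^(-e/4): V(t) = t^2 - t + 1 - t^-1 + t^-2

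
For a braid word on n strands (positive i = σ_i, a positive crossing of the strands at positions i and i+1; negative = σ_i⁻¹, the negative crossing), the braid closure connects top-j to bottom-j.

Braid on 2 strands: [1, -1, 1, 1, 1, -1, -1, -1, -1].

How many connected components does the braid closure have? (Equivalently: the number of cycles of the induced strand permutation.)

1

Derivation:
Track the strand permutation on 2 strands, starting from identity.
  step 1: s1 swaps positions 1,2 -> [2 1]
  step 2: s1^-1 swaps positions 1,2 -> [1 2]
  step 3: s1 swaps positions 1,2 -> [2 1]
  step 4: s1 swaps positions 1,2 -> [1 2]
  step 5: s1 swaps positions 1,2 -> [2 1]
  step 6: s1^-1 swaps positions 1,2 -> [1 2]
  step 7: s1^-1 swaps positions 1,2 -> [2 1]
  step 8: s1^-1 swaps positions 1,2 -> [1 2]
  step 9: s1^-1 swaps positions 1,2 -> [2 1]
Final permutation (position -> original strand): [2 1]
Closure components = cycle count of this permutation = 1.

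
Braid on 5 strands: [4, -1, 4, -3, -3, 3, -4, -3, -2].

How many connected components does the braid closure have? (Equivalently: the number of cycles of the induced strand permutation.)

2

Derivation:
Track the strand permutation on 5 strands, starting from identity.
  step 1: s4 swaps positions 4,5 -> [1 2 3 5 4]
  step 2: s1^-1 swaps positions 1,2 -> [2 1 3 5 4]
  step 3: s4 swaps positions 4,5 -> [2 1 3 4 5]
  step 4: s3^-1 swaps positions 3,4 -> [2 1 4 3 5]
  step 5: s3^-1 swaps positions 3,4 -> [2 1 3 4 5]
  step 6: s3 swaps positions 3,4 -> [2 1 4 3 5]
  step 7: s4^-1 swaps positions 4,5 -> [2 1 4 5 3]
  step 8: s3^-1 swaps positions 3,4 -> [2 1 5 4 3]
  step 9: s2^-1 swaps positions 2,3 -> [2 5 1 4 3]
Final permutation (position -> original strand): [2 5 1 4 3]
Closure components = cycle count of this permutation = 2.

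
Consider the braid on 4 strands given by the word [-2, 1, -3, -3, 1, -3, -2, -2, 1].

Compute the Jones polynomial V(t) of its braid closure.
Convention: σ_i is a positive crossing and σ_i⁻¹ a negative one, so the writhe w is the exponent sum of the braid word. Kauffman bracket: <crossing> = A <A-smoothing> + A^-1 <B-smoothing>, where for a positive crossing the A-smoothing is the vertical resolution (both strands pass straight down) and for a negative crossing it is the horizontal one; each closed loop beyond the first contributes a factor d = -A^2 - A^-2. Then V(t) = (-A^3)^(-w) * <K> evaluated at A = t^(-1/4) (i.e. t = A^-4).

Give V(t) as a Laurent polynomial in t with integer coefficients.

-t^2 + 2*t - 3 + 6*t^-1 - 6*t^-2 + 7*t^-3 - 6*t^-4 + 4*t^-5 - 3*t^-6 + t^-7

Derivation:
Braid: s2^-1 s1 s3^-1 s3^-1 s1 s3^-1 s2^-1 s2^-1 s1 on 4 strands, 9 crossings.
Writhe w = (#positive) - (#negative) = 3 - 6 = -3.
Computing the Kauffman bracket via state sum. There are 2^9 = 512 states.
Each crossing splits two ways (0=vertical, 1=horizontal). The state's weight is A^(#A-smoothings - #B-smoothings) * d^(loops - 1).
Tabulate the states by total A-exponent and number of loops L (A-exp: L × count):
  A^9: L=6 ×1
  A^7: L=5 ×9
  A^5: L=4 ×35, L=6 ×1
  A^3: L=3 ×73, L=5 ×11
  A^1: L=2 ×81, L=4 ×44, L=6 ×1
  A^-1: L=1 ×39, L=3 ×77, L=5 ×10
  A^-3: L=2 ×55, L=4 ×28, L=6 ×1
  A^-5: L=3 ×32, L=5 ×4
  A^-7: L=4 ×9
  A^-9: L=5 ×1
Each group contributes A^e * Σ count * d^(L-1):
Powers of d = -A^2 - A^-2: d^2 = A^4 + 2 + A^-4; d^3 = -A^6 - 3*A^2 - 3*A^-2 - A^-6; d^4 = A^8 + 4*A^4 + 6 + 4*A^-4 + A^-8; d^5 = -A^10 - 5*A^6 - 10*A^2 - 10*A^-2 - 5*A^-6 - A^-10.
  A^9 * (d^5) = -A^19 - 5*A^15 - 10*A^11 - 10*A^7 - 5*A^3 - A^-1
  A^7 * (9*d^4) = 9*A^15 + 36*A^11 + 54*A^7 + 36*A^3 + 9*A^-1
  A^5 * (35*d^3 + d^5) = -A^15 - 40*A^11 - 115*A^7 - 115*A^3 - 40*A^-1 - A^-5
  A^3 * (73*d^2 + 11*d^4) = 11*A^11 + 117*A^7 + 212*A^3 + 117*A^-1 + 11*A^-5
  A^1 * (81*d + 44*d^3 + d^5) = -A^11 - 49*A^7 - 223*A^3 - 223*A^-1 - 49*A^-5 - A^-9
  A^-1 * (39 + 77*d^2 + 10*d^4) = 10*A^7 + 117*A^3 + 253*A^-1 + 117*A^-5 + 10*A^-9
  A^-3 * (55*d + 28*d^3 + d^5) = -A^7 - 33*A^3 - 149*A^-1 - 149*A^-5 - 33*A^-9 - A^-13
  A^-5 * (32*d^2 + 4*d^4) = 4*A^3 + 48*A^-1 + 88*A^-5 + 48*A^-9 + 4*A^-13
  A^-7 * (9*d^3) = -9*A^-1 - 27*A^-5 - 27*A^-9 - 9*A^-13
  A^-9 * (d^4) = A^-1 + 4*A^-5 + 6*A^-9 + 4*A^-13 + A^-17
Summing the groups: <K> = -A^19 + 3*A^15 - 4*A^11 + 6*A^7 - 7*A^3 + 6*A^-1 - 6*A^-5 + 3*A^-9 - 2*A^-13 + A^-17
Normalise by the writhe: (-A^3)^(-w) = (-A^3)^(3) = -A^9, so f(A) = -A^9 * <K> = A^28 - 3*A^24 + 4*A^20 - 6*A^16 + 7*A^12 - 6*A^8 + 6*A^4 - 3 + 2*A^-4 - A^-8.
Substitute A = t^(-1/4), i.e. A^e → t^(-e/4): V(t) = -t^2 + 2*t - 3 + 6*t^-1 - 6*t^-2 + 7*t^-3 - 6*t^-4 + 4*t^-5 - 3*t^-6 + t^-7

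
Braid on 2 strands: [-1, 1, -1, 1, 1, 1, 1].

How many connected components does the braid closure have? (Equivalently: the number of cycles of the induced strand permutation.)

Track the strand permutation on 2 strands, starting from identity.
  step 1: s1^-1 swaps positions 1,2 -> [2 1]
  step 2: s1 swaps positions 1,2 -> [1 2]
  step 3: s1^-1 swaps positions 1,2 -> [2 1]
  step 4: s1 swaps positions 1,2 -> [1 2]
  step 5: s1 swaps positions 1,2 -> [2 1]
  step 6: s1 swaps positions 1,2 -> [1 2]
  step 7: s1 swaps positions 1,2 -> [2 1]
Final permutation (position -> original strand): [2 1]
Closure components = cycle count of this permutation = 1.

Answer: 1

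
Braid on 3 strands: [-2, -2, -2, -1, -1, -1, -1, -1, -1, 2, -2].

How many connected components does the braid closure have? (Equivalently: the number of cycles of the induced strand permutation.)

2

Derivation:
Track the strand permutation on 3 strands, starting from identity.
  step 1: s2^-1 swaps positions 2,3 -> [1 3 2]
  step 2: s2^-1 swaps positions 2,3 -> [1 2 3]
  step 3: s2^-1 swaps positions 2,3 -> [1 3 2]
  step 4: s1^-1 swaps positions 1,2 -> [3 1 2]
  step 5: s1^-1 swaps positions 1,2 -> [1 3 2]
  step 6: s1^-1 swaps positions 1,2 -> [3 1 2]
  step 7: s1^-1 swaps positions 1,2 -> [1 3 2]
  step 8: s1^-1 swaps positions 1,2 -> [3 1 2]
  step 9: s1^-1 swaps positions 1,2 -> [1 3 2]
  step 10: s2 swaps positions 2,3 -> [1 2 3]
  step 11: s2^-1 swaps positions 2,3 -> [1 3 2]
Final permutation (position -> original strand): [1 3 2]
Closure components = cycle count of this permutation = 2.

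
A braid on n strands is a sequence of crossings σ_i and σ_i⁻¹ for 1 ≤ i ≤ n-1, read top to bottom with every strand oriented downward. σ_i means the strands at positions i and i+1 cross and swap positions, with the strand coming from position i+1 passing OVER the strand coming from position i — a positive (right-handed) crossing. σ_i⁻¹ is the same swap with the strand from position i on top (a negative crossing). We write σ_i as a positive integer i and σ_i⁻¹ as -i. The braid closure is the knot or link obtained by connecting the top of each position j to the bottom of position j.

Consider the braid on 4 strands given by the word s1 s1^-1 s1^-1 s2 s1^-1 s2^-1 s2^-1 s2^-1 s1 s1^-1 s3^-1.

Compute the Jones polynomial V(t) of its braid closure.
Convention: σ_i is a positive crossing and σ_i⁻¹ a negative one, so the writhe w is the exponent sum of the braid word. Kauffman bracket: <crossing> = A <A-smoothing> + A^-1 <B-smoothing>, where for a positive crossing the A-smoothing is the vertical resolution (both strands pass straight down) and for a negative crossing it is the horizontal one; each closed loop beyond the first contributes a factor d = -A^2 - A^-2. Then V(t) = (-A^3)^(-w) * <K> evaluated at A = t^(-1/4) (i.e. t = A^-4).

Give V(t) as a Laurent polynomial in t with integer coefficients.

t^-1 - t^-2 + 2*t^-3 - t^-4 + t^-5 - t^-6

Derivation:
The presented braid s1 s1^-1 s1^-1 s2 s1^-1 s2^-1 s2^-1 s2^-1 s1 s1^-1 s3^-1 on 4 strands reduces by inverse Markov moves (closure unchanged at each step):
  Destabilize: the word has the form β·s3^-1 where s3^-1 occurs only as the final letter (β ∈ B_3); drop it and the last strand → 3 strands.
  Deconjugate: the word is γ·β·γ⁻¹ with γ = s1 s1^-1 (prefix) and γ⁻¹ = s1 s1^-1 (suffix); strip both.
Reduced to β = s1^-1 s2 s1^-1 s2^-1 s2^-1 s2^-1 on 3 strands, 6 crossings.
Compute on β:
Braid: s1^-1 s2 s1^-1 s2^-1 s2^-1 s2^-1 on 3 strands, 6 crossings.
Writhe w = (#positive) - (#negative) = 1 - 5 = -4.
State-sum expansion of <K>. There are 2^6 = 64 states.
Smooth each crossing (0=||, 1=⌣⌢); contribution A^(Σ sign_k(1-2s_k)) * d^(L-1).
Tabulate the states by total A-exponent and number of loops L (A-exp: L × count):
  A^6: L=4 ×1
  A^4: L=3 ×6
  A^2: L=2 ×12, L=4 ×3
  A^0: L=1 ×9, L=3 ×10, L=5 ×1
  A^-2: L=2 ×12, L=4 ×3
  A^-4: L=1 ×2, L=3 ×4
  A^-6: L=2 ×1
Each group contributes A^e * Σ count * d^(L-1):
Powers of d = -A^2 - A^-2: d^2 = A^4 + 2 + A^-4; d^3 = -A^6 - 3*A^2 - 3*A^-2 - A^-6; d^4 = A^8 + 4*A^4 + 6 + 4*A^-4 + A^-8.
  A^6 * (d^3) = -A^12 - 3*A^8 - 3*A^4 - 1
  A^4 * (6*d^2) = 6*A^8 + 12*A^4 + 6
  A^2 * (12*d + 3*d^3) = -3*A^8 - 21*A^4 - 21 - 3*A^-4
  A^0 * (9 + 10*d^2 + d^4) = A^8 + 14*A^4 + 35 + 14*A^-4 + A^-8
  A^-2 * (12*d + 3*d^3) = -3*A^4 - 21 - 21*A^-4 - 3*A^-8
  A^-4 * (2 + 4*d^2) = 4 + 10*A^-4 + 4*A^-8
  A^-6 * (d) = -A^-4 - A^-8
Summing the groups: <K> = -A^12 + A^8 - A^4 + 2 - A^-4 + A^-8
Normalise by the writhe: (-A^3)^(-w) = (-A^3)^(4) = A^12, so f(A) = A^12 * <K> = -A^24 + A^20 - A^16 + 2*A^12 - A^8 + A^4.
Substitute A = t^(-1/4), i.e. A^e → t^(-e/4): V(t) = t^-1 - t^-2 + 2*t^-3 - t^-4 + t^-5 - t^-6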